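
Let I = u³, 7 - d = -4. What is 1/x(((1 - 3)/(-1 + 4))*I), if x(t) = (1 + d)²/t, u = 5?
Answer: -125/216 ≈ -0.57870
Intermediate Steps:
d = 11 (d = 7 - 1*(-4) = 7 + 4 = 11)
I = 125 (I = 5³ = 125)
x(t) = 144/t (x(t) = (1 + 11)²/t = 12²/t = 144/t)
1/x(((1 - 3)/(-1 + 4))*I) = 1/(144/((((1 - 3)/(-1 + 4))*125))) = 1/(144/((-2/3*125))) = 1/(144/((-2*⅓*125))) = 1/(144/((-⅔*125))) = 1/(144/(-250/3)) = 1/(144*(-3/250)) = 1/(-216/125) = -125/216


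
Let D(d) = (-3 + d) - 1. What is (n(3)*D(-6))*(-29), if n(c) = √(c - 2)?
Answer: 290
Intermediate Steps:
D(d) = -4 + d
n(c) = √(-2 + c)
(n(3)*D(-6))*(-29) = (√(-2 + 3)*(-4 - 6))*(-29) = (√1*(-10))*(-29) = (1*(-10))*(-29) = -10*(-29) = 290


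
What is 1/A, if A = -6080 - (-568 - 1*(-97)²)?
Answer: 1/3897 ≈ 0.00025661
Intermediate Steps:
A = 3897 (A = -6080 - (-568 - 1*9409) = -6080 - (-568 - 9409) = -6080 - 1*(-9977) = -6080 + 9977 = 3897)
1/A = 1/3897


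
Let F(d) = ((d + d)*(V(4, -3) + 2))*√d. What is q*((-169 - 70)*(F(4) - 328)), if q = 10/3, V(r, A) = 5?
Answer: 172080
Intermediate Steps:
F(d) = 14*d^(3/2) (F(d) = ((d + d)*(5 + 2))*√d = ((2*d)*7)*√d = (14*d)*√d = 14*d^(3/2))
q = 10/3 (q = 10*(⅓) = 10/3 ≈ 3.3333)
q*((-169 - 70)*(F(4) - 328)) = 10*((-169 - 70)*(14*4^(3/2) - 328))/3 = 10*(-239*(14*8 - 328))/3 = 10*(-239*(112 - 328))/3 = 10*(-239*(-216))/3 = (10/3)*51624 = 172080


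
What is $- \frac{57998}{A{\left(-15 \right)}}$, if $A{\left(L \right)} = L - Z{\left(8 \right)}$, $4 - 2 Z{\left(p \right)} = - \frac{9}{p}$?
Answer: $\frac{927968}{281} \approx 3302.4$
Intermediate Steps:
$Z{\left(p \right)} = 2 + \frac{9}{2 p}$ ($Z{\left(p \right)} = 2 - \frac{\left(-9\right) \frac{1}{p}}{2} = 2 + \frac{9}{2 p}$)
$A{\left(L \right)} = - \frac{41}{16} + L$ ($A{\left(L \right)} = L - \left(2 + \frac{9}{2 \cdot 8}\right) = L - \left(2 + \frac{9}{2} \cdot \frac{1}{8}\right) = L - \left(2 + \frac{9}{16}\right) = L - \frac{41}{16} = - \frac{41}{16} + L$)
$- \frac{57998}{A{\left(-15 \right)}} = - \frac{57998}{- \frac{41}{16} - 15} = - \frac{57998}{- \frac{281}{16}} = \left(-57998\right) \left(- \frac{16}{281}\right) = \frac{927968}{281}$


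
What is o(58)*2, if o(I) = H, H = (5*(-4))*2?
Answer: -80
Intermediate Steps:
H = -40 (H = -20*2 = -40)
o(I) = -40
o(58)*2 = -40*2 = -80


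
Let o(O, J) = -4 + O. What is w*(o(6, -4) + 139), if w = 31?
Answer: 4371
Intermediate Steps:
w*(o(6, -4) + 139) = 31*((-4 + 6) + 139) = 31*(2 + 139) = 31*141 = 4371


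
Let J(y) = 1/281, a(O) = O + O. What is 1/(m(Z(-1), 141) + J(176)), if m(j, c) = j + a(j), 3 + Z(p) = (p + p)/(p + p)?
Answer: -281/1685 ≈ -0.16677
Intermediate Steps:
a(O) = 2*O
J(y) = 1/281
Z(p) = -2 (Z(p) = -3 + (p + p)/(p + p) = -3 + (2*p)/((2*p)) = -3 + (2*p)*(1/(2*p)) = -3 + 1 = -2)
m(j, c) = 3*j (m(j, c) = j + 2*j = 3*j)
1/(m(Z(-1), 141) + J(176)) = 1/(3*(-2) + 1/281) = 1/(-6 + 1/281) = 1/(-1685/281) = -281/1685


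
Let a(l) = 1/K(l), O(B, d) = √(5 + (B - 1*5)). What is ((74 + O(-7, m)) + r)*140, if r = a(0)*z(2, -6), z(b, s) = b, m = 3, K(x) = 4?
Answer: 10430 + 140*I*√7 ≈ 10430.0 + 370.41*I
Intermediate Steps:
O(B, d) = √B (O(B, d) = √(5 + (B - 5)) = √(5 + (-5 + B)) = √B)
a(l) = ¼ (a(l) = 1/4 = ¼)
r = ½ (r = (¼)*2 = ½ ≈ 0.50000)
((74 + O(-7, m)) + r)*140 = ((74 + √(-7)) + ½)*140 = ((74 + I*√7) + ½)*140 = (149/2 + I*√7)*140 = 10430 + 140*I*√7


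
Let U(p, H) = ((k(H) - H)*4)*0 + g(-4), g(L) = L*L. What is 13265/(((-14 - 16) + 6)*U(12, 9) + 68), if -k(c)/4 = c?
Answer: -13265/316 ≈ -41.978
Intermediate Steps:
k(c) = -4*c
g(L) = L²
U(p, H) = 16 (U(p, H) = ((-4*H - H)*4)*0 + (-4)² = (-5*H*4)*0 + 16 = -20*H*0 + 16 = 0 + 16 = 16)
13265/(((-14 - 16) + 6)*U(12, 9) + 68) = 13265/(((-14 - 16) + 6)*16 + 68) = 13265/((-30 + 6)*16 + 68) = 13265/(-24*16 + 68) = 13265/(-384 + 68) = 13265/(-316) = 13265*(-1/316) = -13265/316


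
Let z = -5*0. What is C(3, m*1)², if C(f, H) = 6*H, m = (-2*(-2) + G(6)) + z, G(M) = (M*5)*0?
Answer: 576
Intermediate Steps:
G(M) = 0 (G(M) = (5*M)*0 = 0)
z = 0
m = 4 (m = (-2*(-2) + 0) + 0 = (4 + 0) + 0 = 4 + 0 = 4)
C(3, m*1)² = (6*(4*1))² = (6*4)² = 24² = 576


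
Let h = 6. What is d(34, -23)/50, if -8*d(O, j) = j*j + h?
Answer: -107/80 ≈ -1.3375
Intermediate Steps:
d(O, j) = -3/4 - j**2/8 (d(O, j) = -(j*j + 6)/8 = -(j**2 + 6)/8 = -(6 + j**2)/8 = -3/4 - j**2/8)
d(34, -23)/50 = (-3/4 - 1/8*(-23)**2)/50 = (-3/4 - 1/8*529)/50 = (-3/4 - 529/8)/50 = (1/50)*(-535/8) = -107/80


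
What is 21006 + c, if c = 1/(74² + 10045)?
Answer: 326034127/15521 ≈ 21006.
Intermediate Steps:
c = 1/15521 (c = 1/(5476 + 10045) = 1/15521 ≈ 6.4429e-5)
21006 + c = 21006 + 1/15521 = 326034127/15521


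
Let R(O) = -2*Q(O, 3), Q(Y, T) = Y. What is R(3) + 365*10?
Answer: 3644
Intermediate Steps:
R(O) = -2*O
R(3) + 365*10 = -2*3 + 365*10 = -6 + 3650 = 3644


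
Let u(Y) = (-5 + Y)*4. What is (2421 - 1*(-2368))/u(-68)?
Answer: -4789/292 ≈ -16.401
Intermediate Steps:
u(Y) = -20 + 4*Y
(2421 - 1*(-2368))/u(-68) = (2421 - 1*(-2368))/(-20 + 4*(-68)) = (2421 + 2368)/(-20 - 272) = 4789/(-292) = 4789*(-1/292) = -4789/292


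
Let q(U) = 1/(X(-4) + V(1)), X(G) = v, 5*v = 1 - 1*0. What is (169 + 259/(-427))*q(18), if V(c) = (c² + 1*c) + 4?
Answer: 51360/1891 ≈ 27.160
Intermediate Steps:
v = ⅕ (v = (1 - 1*0)/5 = (1 + 0)/5 = (⅕)*1 = ⅕ ≈ 0.20000)
X(G) = ⅕
V(c) = 4 + c + c² (V(c) = (c² + c) + 4 = (c + c²) + 4 = 4 + c + c²)
q(U) = 5/31 (q(U) = 1/(⅕ + (4 + 1 + 1²)) = 1/(⅕ + (4 + 1 + 1)) = 1/(⅕ + 6) = 1/(31/5) = 5/31)
(169 + 259/(-427))*q(18) = (169 + 259/(-427))*(5/31) = (169 + 259*(-1/427))*(5/31) = (169 - 37/61)*(5/31) = (10272/61)*(5/31) = 51360/1891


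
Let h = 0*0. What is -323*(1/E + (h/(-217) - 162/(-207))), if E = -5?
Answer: -21641/115 ≈ -188.18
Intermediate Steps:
h = 0
-323*(1/E + (h/(-217) - 162/(-207))) = -323*(1/(-5) + (0/(-217) - 162/(-207))) = -323*(-⅕ + (0*(-1/217) - 162*(-1/207))) = -323*(-⅕ + (0 + 18/23)) = -323*(-⅕ + 18/23) = -323*67/115 = -21641/115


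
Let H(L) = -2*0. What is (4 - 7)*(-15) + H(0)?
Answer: 45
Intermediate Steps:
H(L) = 0
(4 - 7)*(-15) + H(0) = (4 - 7)*(-15) + 0 = -3*(-15) + 0 = 45 + 0 = 45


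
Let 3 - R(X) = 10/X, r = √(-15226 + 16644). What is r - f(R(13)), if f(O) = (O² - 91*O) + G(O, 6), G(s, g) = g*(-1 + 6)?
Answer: 28396/169 + √1418 ≈ 205.68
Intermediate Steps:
r = √1418 ≈ 37.656
G(s, g) = 5*g (G(s, g) = g*5 = 5*g)
R(X) = 3 - 10/X
f(O) = 30 + O² - 91*O (f(O) = (O² - 91*O) + 5*6 = (O² - 91*O) + 30 = 30 + O² - 91*O)
r - f(R(13)) = √1418 - (30 + (3 - 10/13)² - 91*(3 - 10/13)) = √1418 - (30 + (29/13)² - 91*29/13) = √1418 - (30 + 841/169 - 203) = √1418 - 1*(-28396/169) = √1418 + 28396/169 = 28396/169 + √1418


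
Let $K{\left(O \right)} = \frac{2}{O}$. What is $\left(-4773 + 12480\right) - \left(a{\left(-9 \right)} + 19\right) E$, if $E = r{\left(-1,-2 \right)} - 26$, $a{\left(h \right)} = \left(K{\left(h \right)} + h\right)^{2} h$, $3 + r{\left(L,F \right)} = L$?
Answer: $- \frac{44059}{3} \approx -14686.0$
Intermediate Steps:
$r{\left(L,F \right)} = -3 + L$
$a{\left(h \right)} = h \left(h + \frac{2}{h}\right)^{2}$ ($a{\left(h \right)} = \left(\frac{2}{h} + h\right)^{2} h = \left(h + \frac{2}{h}\right)^{2} h = h \left(h + \frac{2}{h}\right)^{2}$)
$E = -30$ ($E = \left(-3 - 1\right) - 26 = -4 - 26 = -30$)
$\left(-4773 + 12480\right) - \left(a{\left(-9 \right)} + 19\right) E = \left(-4773 + 12480\right) - \left(\frac{\left(2 + \left(-9\right)^{2}\right)^{2}}{-9} + 19\right) \left(-30\right) = 7707 - \left(- \frac{\left(2 + 81\right)^{2}}{9} + 19\right) \left(-30\right) = 7707 - \left(- \frac{83^{2}}{9} + 19\right) \left(-30\right) = 7707 - \left(\left(- \frac{1}{9}\right) 6889 + 19\right) \left(-30\right) = 7707 - \left(- \frac{6889}{9} + 19\right) \left(-30\right) = 7707 - \left(- \frac{6718}{9}\right) \left(-30\right) = 7707 - \frac{67180}{3} = - \frac{44059}{3}$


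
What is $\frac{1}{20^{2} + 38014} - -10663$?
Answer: $\frac{409608483}{38414} \approx 10663.0$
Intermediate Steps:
$\frac{1}{20^{2} + 38014} - -10663 = \frac{1}{400 + 38014} + 10663 = \frac{1}{38414} + 10663 = \frac{409608483}{38414}$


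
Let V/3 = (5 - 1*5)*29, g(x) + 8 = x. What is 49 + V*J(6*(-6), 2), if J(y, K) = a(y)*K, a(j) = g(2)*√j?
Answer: 49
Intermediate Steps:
g(x) = -8 + x
a(j) = -6*√j (a(j) = (-8 + 2)*√j = -6*√j)
V = 0 (V = 3*((5 - 1*5)*29) = 3*((5 - 5)*29) = 3*(0*29) = 3*0 = 0)
J(y, K) = -6*K*√y (J(y, K) = (-6*√y)*K = -6*K*√y)
49 + V*J(6*(-6), 2) = 49 + 0*(-6*2*√(6*(-6))) = 49 + 0*(-6*2*√(-36)) = 49 + 0*(-6*2*6*I) = 49 + 0*(-72*I) = 49 + 0 = 49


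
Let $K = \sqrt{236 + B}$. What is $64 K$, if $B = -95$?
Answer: $64 \sqrt{141} \approx 759.96$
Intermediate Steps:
$K = \sqrt{141}$ ($K = \sqrt{236 - 95} = \sqrt{141} \approx 11.874$)
$64 K = 64 \sqrt{141}$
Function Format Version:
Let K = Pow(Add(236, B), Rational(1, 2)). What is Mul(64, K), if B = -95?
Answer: Mul(64, Pow(141, Rational(1, 2))) ≈ 759.96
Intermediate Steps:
K = Pow(141, Rational(1, 2)) (K = Pow(Add(236, -95), Rational(1, 2)) = Pow(141, Rational(1, 2)) ≈ 11.874)
Mul(64, K) = Mul(64, Pow(141, Rational(1, 2)))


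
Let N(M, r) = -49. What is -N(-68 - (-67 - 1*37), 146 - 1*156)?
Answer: 49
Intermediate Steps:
-N(-68 - (-67 - 1*37), 146 - 1*156) = -1*(-49) = 49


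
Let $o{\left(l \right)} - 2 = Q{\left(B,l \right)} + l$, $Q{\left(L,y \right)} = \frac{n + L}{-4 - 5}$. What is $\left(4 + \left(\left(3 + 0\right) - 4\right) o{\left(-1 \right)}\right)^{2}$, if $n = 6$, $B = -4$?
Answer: $\frac{841}{81} \approx 10.383$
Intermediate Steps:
$Q{\left(L,y \right)} = - \frac{2}{3} - \frac{L}{9}$ ($Q{\left(L,y \right)} = \frac{6 + L}{-4 - 5} = \frac{6 + L}{-9} = \left(6 + L\right) \left(- \frac{1}{9}\right) = - \frac{2}{3} - \frac{L}{9}$)
$o{\left(l \right)} = \frac{16}{9} + l$ ($o{\left(l \right)} = 2 + \left(\left(- \frac{2}{3} - - \frac{4}{9}\right) + l\right) = 2 + \left(\left(- \frac{2}{3} + \frac{4}{9}\right) + l\right) = 2 + \left(- \frac{2}{9} + l\right) = \frac{16}{9} + l$)
$\left(4 + \left(\left(3 + 0\right) - 4\right) o{\left(-1 \right)}\right)^{2} = \left(4 + \left(\left(3 + 0\right) - 4\right) \left(\frac{16}{9} - 1\right)\right)^{2} = \left(4 + \left(3 - 4\right) \frac{7}{9}\right)^{2} = \left(4 - \frac{7}{9}\right)^{2} = \left(\frac{29}{9}\right)^{2} = \frac{841}{81}$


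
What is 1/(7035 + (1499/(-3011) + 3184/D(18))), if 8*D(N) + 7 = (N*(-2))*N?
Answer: 1972205/13796784138 ≈ 0.00014295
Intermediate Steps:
D(N) = -7/8 - N**2/4 (D(N) = -7/8 + ((N*(-2))*N)/8 = -7/8 + ((-2*N)*N)/8 = -7/8 + (-2*N**2)/8 = -7/8 - N**2/4)
1/(7035 + (1499/(-3011) + 3184/D(18))) = 1/(7035 + (1499/(-3011) + 3184/(-7/8 - 1/4*18**2))) = 1/(7035 + (1499*(-1/3011) + 3184/(-7/8 - 1/4*324))) = 1/(7035 + (-1499/3011 + 3184/(-7/8 - 81))) = 1/(7035 + (-1499/3011 + 3184/(-655/8))) = 1/(7035 + (-1499/3011 + 3184*(-8/655))) = 1/(7035 + (-1499/3011 - 25472/655)) = 1/(7035 - 77678037/1972205) = 1/(13796784138/1972205) = 1972205/13796784138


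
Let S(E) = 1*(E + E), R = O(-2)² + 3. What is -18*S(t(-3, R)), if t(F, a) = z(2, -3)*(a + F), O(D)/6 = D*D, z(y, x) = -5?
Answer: 103680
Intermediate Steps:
O(D) = 6*D² (O(D) = 6*(D*D) = 6*D²)
R = 579 (R = (6*(-2)²)² + 3 = (6*4)² + 3 = 24² + 3 = 576 + 3 = 579)
t(F, a) = -5*F - 5*a (t(F, a) = -5*(a + F) = -5*(F + a) = -5*F - 5*a)
S(E) = 2*E (S(E) = 1*(2*E) = 2*E)
-18*S(t(-3, R)) = -36*(-5*(-3) - 5*579) = -36*(15 - 2895) = -36*(-2880) = -18*(-5760) = 103680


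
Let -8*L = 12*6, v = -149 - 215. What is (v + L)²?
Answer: 139129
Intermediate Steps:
v = -364
L = -9 (L = -3*6/2 = -⅛*72 = -9)
(v + L)² = (-364 - 9)² = (-373)² = 139129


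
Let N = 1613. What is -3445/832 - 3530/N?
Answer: -653365/103232 ≈ -6.3291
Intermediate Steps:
-3445/832 - 3530/N = -3445/832 - 3530/1613 = -3445*1/832 - 3530*1/1613 = -265/64 - 3530/1613 = -653365/103232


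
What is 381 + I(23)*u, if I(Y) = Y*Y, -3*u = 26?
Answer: -12611/3 ≈ -4203.7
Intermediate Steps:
u = -26/3 (u = -⅓*26 = -26/3 ≈ -8.6667)
I(Y) = Y²
381 + I(23)*u = 381 + 23²*(-26/3) = 381 + 529*(-26/3) = 381 - 13754/3 = -12611/3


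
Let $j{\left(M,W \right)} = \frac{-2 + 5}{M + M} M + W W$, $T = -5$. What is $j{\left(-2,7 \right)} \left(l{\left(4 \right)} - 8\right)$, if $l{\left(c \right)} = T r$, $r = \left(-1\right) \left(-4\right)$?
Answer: $-1414$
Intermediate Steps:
$r = 4$
$l{\left(c \right)} = -20$ ($l{\left(c \right)} = \left(-5\right) 4 = -20$)
$j{\left(M,W \right)} = \frac{3}{2} + W^{2}$ ($j{\left(M,W \right)} = \frac{3}{2 M} M + W^{2} = \frac{3}{2} + W^{2}$)
$j{\left(-2,7 \right)} \left(l{\left(4 \right)} - 8\right) = \left(\frac{3}{2} + 7^{2}\right) \left(-20 - 8\right) = \left(\frac{3}{2} + 49\right) \left(-28\right) = \frac{101}{2} \left(-28\right) = -1414$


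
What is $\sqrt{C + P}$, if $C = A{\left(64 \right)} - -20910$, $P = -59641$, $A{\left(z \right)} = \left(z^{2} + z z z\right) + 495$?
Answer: $2 \sqrt{57001} \approx 477.5$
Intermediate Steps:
$A{\left(z \right)} = 495 + z^{2} + z^{3}$ ($A{\left(z \right)} = \left(z^{2} + z^{2} z\right) + 495 = \left(z^{2} + z^{3}\right) + 495 = 495 + z^{2} + z^{3}$)
$C = 287645$ ($C = \left(495 + 64^{2} + 64^{3}\right) - -20910 = \left(495 + 4096 + 262144\right) + 20910 = 266735 + 20910 = 287645$)
$\sqrt{C + P} = \sqrt{287645 - 59641} = \sqrt{228004} = 2 \sqrt{57001}$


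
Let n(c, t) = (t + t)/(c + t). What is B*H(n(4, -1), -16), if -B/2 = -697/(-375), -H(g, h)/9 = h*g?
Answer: 44608/125 ≈ 356.86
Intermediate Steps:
n(c, t) = 2*t/(c + t) (n(c, t) = (2*t)/(c + t) = 2*t/(c + t))
H(g, h) = -9*g*h (H(g, h) = -9*h*g = -9*g*h)
B = -1394/375 (B = -(-1394)/(-375) = -(-1394)*(-1)/375 = -2*697/375 = -1394/375 ≈ -3.7173)
B*H(n(4, -1), -16) = -(-4182)*2*(-1)/(4 - 1)*(-16)/125 = -(-4182)*2*(-1)/3*(-16)/125 = -(-4182)*2*(-1)*(1/3)*(-16)/125 = -(-4182)*(-2)*(-16)/(125*3) = -1394/375*(-96) = 44608/125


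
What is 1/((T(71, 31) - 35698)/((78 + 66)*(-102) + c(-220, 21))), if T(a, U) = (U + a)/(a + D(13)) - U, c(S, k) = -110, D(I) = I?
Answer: 207172/500189 ≈ 0.41419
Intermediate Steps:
T(a, U) = -U + (U + a)/(13 + a) (T(a, U) = (U + a)/(a + 13) - U = (U + a)/(13 + a) - U = -U + (U + a)/(13 + a))
1/((T(71, 31) - 35698)/((78 + 66)*(-102) + c(-220, 21))) = 1/(((71 - 12*31 - 1*31*71)/(13 + 71) - 35698)/((78 + 66)*(-102) - 110)) = 1/(((71 - 372 - 2201)/84 - 35698)/(144*(-102) - 110)) = 1/(((1/84)*(-2502) - 35698)/(-14688 - 110)) = 1/((-417/14 - 35698)/(-14798)) = 1/(-500189/14*(-1/14798)) = 1/(500189/207172) = 207172/500189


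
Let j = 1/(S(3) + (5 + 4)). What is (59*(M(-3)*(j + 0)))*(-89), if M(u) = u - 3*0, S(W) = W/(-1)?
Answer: 5251/2 ≈ 2625.5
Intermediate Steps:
S(W) = -W (S(W) = W*(-1) = -W)
j = ⅙ (j = 1/(-1*3 + (5 + 4)) = 1/(-3 + 9) = 1/6 = ⅙ ≈ 0.16667)
M(u) = u (M(u) = u + 0 = u)
(59*(M(-3)*(j + 0)))*(-89) = (59*(-3*(⅙ + 0)))*(-89) = (59*(-3*⅙))*(-89) = (59*(-½))*(-89) = -59/2*(-89) = 5251/2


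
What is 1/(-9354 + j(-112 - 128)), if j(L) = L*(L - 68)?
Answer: 1/64566 ≈ 1.5488e-5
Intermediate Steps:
j(L) = L*(-68 + L)
1/(-9354 + j(-112 - 128)) = 1/(-9354 + (-112 - 128)*(-68 + (-112 - 128))) = 1/(-9354 - 240*(-68 - 240)) = 1/(-9354 - 240*(-308)) = 1/(-9354 + 73920) = 1/64566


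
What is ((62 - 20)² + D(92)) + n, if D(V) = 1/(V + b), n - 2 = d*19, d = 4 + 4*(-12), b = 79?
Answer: 159031/171 ≈ 930.01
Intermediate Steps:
d = -44 (d = 4 - 48 = -44)
n = -834 (n = 2 - 44*19 = 2 - 836 = -834)
D(V) = 1/(79 + V) (D(V) = 1/(V + 79) = 1/(79 + V))
((62 - 20)² + D(92)) + n = ((62 - 20)² + 1/(79 + 92)) - 834 = (42² + 1/171) - 834 = (1764 + 1/171) - 834 = 301645/171 - 834 = 159031/171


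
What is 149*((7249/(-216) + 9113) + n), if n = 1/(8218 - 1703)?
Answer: 1903765714049/1407240 ≈ 1.3528e+6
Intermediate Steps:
n = 1/6515 ≈ 0.00015349
149*((7249/(-216) + 9113) + n) = 149*((7249/(-216) + 9113) + 1/6515) = 149*((7249*(-1/216) + 9113) + 1/6515) = 149*((-7249/216 + 9113) + 1/6515) = 149*(1961159/216 + 1/6515) = 149*(12776951101/1407240) = 1903765714049/1407240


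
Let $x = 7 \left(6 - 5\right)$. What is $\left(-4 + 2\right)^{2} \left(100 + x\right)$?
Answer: $428$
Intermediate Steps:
$x = 7$ ($x = 7 \cdot 1 = 7$)
$\left(-4 + 2\right)^{2} \left(100 + x\right) = \left(-4 + 2\right)^{2} \left(100 + 7\right) = \left(-2\right)^{2} \cdot 107 = 4 \cdot 107 = 428$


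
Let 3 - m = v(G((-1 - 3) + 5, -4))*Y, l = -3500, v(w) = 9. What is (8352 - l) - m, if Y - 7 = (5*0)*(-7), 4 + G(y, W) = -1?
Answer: 11912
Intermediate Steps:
G(y, W) = -5 (G(y, W) = -4 - 1 = -5)
Y = 7 (Y = 7 + (5*0)*(-7) = 7 + 0*(-7) = 7 + 0 = 7)
m = -60 (m = 3 - 9*7 = 3 - 1*63 = 3 - 63 = -60)
(8352 - l) - m = (8352 - 1*(-3500)) - 1*(-60) = (8352 + 3500) + 60 = 11852 + 60 = 11912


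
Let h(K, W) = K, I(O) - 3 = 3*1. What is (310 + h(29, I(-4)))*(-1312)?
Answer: -444768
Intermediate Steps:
I(O) = 6 (I(O) = 3 + 3*1 = 3 + 3 = 6)
(310 + h(29, I(-4)))*(-1312) = (310 + 29)*(-1312) = 339*(-1312) = -444768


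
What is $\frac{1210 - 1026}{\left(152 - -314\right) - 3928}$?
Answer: $- \frac{92}{1731} \approx -0.053148$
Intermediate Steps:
$\frac{1210 - 1026}{\left(152 - -314\right) - 3928} = \frac{184}{\left(152 + 314\right) - 3928} = \frac{184}{466 - 3928} = \frac{184}{-3462} = 184 \left(- \frac{1}{3462}\right) = - \frac{92}{1731}$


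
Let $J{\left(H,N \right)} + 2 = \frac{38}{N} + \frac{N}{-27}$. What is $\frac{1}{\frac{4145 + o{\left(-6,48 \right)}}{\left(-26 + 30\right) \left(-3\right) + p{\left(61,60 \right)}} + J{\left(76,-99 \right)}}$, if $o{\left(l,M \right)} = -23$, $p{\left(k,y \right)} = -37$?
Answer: $- \frac{4851}{401855} \approx -0.012072$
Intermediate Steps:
$J{\left(H,N \right)} = -2 + \frac{38}{N} - \frac{N}{27}$ ($J{\left(H,N \right)} = -2 + \left(\frac{38}{N} + \frac{N}{-27}\right) = -2 + \left(\frac{38}{N} + N \left(- \frac{1}{27}\right)\right) = -2 - \left(- \frac{38}{N} + \frac{N}{27}\right) = -2 + \frac{38}{N} - \frac{N}{27}$)
$\frac{1}{\frac{4145 + o{\left(-6,48 \right)}}{\left(-26 + 30\right) \left(-3\right) + p{\left(61,60 \right)}} + J{\left(76,-99 \right)}} = \frac{1}{\frac{4145 - 23}{\left(-26 + 30\right) \left(-3\right) - 37} - \left(- \frac{5}{3} + \frac{38}{99}\right)} = \frac{1}{\frac{4122}{4 \left(-3\right) - 37} + \left(-2 + 38 \left(- \frac{1}{99}\right) + \frac{11}{3}\right)} = \frac{1}{\frac{4122}{-12 - 37} - - \frac{127}{99}} = \frac{1}{\frac{4122}{-49} + \frac{127}{99}} = \frac{1}{4122 \left(- \frac{1}{49}\right) + \frac{127}{99}} = \frac{1}{- \frac{4122}{49} + \frac{127}{99}} = \frac{1}{- \frac{401855}{4851}} = - \frac{4851}{401855}$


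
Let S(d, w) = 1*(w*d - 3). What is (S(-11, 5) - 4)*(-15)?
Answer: 930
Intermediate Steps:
S(d, w) = -3 + d*w (S(d, w) = 1*(d*w - 3) = 1*(-3 + d*w) = -3 + d*w)
(S(-11, 5) - 4)*(-15) = ((-3 - 11*5) - 4)*(-15) = ((-3 - 55) - 4)*(-15) = (-58 - 4)*(-15) = -62*(-15) = 930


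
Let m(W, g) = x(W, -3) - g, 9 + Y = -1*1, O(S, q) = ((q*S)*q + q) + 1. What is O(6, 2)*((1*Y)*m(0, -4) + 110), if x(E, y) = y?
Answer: 2700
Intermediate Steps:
O(S, q) = 1 + q + S*q**2 (O(S, q) = ((S*q)*q + q) + 1 = (S*q**2 + q) + 1 = (q + S*q**2) + 1 = 1 + q + S*q**2)
Y = -10 (Y = -9 - 1*1 = -9 - 1 = -10)
m(W, g) = -3 - g
O(6, 2)*((1*Y)*m(0, -4) + 110) = (1 + 2 + 6*2**2)*((1*(-10))*(-3 - 1*(-4)) + 110) = (1 + 2 + 6*4)*(-10*(-3 + 4) + 110) = (1 + 2 + 24)*(-10*1 + 110) = 27*(-10 + 110) = 27*100 = 2700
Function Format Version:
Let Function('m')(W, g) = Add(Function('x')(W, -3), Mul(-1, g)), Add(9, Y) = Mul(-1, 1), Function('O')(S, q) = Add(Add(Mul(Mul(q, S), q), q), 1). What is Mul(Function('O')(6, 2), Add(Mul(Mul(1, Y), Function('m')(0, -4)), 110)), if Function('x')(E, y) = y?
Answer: 2700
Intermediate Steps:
Function('O')(S, q) = Add(1, q, Mul(S, Pow(q, 2))) (Function('O')(S, q) = Add(Add(Mul(Mul(S, q), q), q), 1) = Add(Add(Mul(S, Pow(q, 2)), q), 1) = Add(Add(q, Mul(S, Pow(q, 2))), 1) = Add(1, q, Mul(S, Pow(q, 2))))
Y = -10 (Y = Add(-9, Mul(-1, 1)) = Add(-9, -1) = -10)
Function('m')(W, g) = Add(-3, Mul(-1, g))
Mul(Function('O')(6, 2), Add(Mul(Mul(1, Y), Function('m')(0, -4)), 110)) = Mul(Add(1, 2, Mul(6, Pow(2, 2))), Add(Mul(Mul(1, -10), Add(-3, Mul(-1, -4))), 110)) = Mul(Add(1, 2, Mul(6, 4)), Add(Mul(-10, Add(-3, 4)), 110)) = Mul(Add(1, 2, 24), Add(Mul(-10, 1), 110)) = Mul(27, Add(-10, 110)) = Mul(27, 100) = 2700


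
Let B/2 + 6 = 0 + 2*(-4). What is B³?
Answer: -21952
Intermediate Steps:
B = -28 (B = -12 + 2*(0 + 2*(-4)) = -12 + 2*(0 - 8) = -12 + 2*(-8) = -12 - 16 = -28)
B³ = (-28)³ = -21952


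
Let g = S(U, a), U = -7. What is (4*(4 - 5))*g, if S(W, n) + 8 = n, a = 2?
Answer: 24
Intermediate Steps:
S(W, n) = -8 + n
g = -6 (g = -8 + 2 = -6)
(4*(4 - 5))*g = (4*(4 - 5))*(-6) = (4*(-1))*(-6) = -4*(-6) = 24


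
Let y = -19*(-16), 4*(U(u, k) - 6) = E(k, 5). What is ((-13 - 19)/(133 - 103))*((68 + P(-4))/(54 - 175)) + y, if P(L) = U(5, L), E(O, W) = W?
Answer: 552964/1815 ≈ 304.66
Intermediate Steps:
U(u, k) = 29/4 (U(u, k) = 6 + (1/4)*5 = 6 + 5/4 = 29/4)
y = 304
P(L) = 29/4
((-13 - 19)/(133 - 103))*((68 + P(-4))/(54 - 175)) + y = ((-13 - 19)/(133 - 103))*((68 + 29/4)/(54 - 175)) + 304 = (-32/30)*((301/4)/(-121)) + 304 = (-32*1/30)*((301/4)*(-1/121)) + 304 = -16/15*(-301/484) + 304 = 1204/1815 + 304 = 552964/1815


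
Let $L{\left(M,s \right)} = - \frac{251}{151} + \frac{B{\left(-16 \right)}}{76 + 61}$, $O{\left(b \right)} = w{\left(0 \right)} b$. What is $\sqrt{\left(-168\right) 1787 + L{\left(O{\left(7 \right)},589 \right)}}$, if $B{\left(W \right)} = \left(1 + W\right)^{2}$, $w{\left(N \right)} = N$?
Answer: $\frac{2 i \sqrt{32119509212087}}{20687} \approx 547.92 i$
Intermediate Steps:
$O{\left(b \right)} = 0$ ($O{\left(b \right)} = 0 b = 0$)
$L{\left(M,s \right)} = - \frac{412}{20687}$ ($L{\left(M,s \right)} = - \frac{251}{151} + \frac{\left(1 - 16\right)^{2}}{76 + 61} = \left(-251\right) \frac{1}{151} + \frac{\left(-15\right)^{2}}{137} = - \frac{251}{151} + 225 \cdot \frac{1}{137} = - \frac{251}{151} + \frac{225}{137} = - \frac{412}{20687}$)
$\sqrt{\left(-168\right) 1787 + L{\left(O{\left(7 \right)},589 \right)}} = \sqrt{\left(-168\right) 1787 - \frac{412}{20687}} = \sqrt{-300216 - \frac{412}{20687}} = \sqrt{- \frac{6210568804}{20687}} = \frac{2 i \sqrt{32119509212087}}{20687}$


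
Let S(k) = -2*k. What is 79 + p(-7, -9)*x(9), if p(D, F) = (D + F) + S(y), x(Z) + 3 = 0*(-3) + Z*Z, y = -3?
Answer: -701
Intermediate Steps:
x(Z) = -3 + Z² (x(Z) = -3 + (0*(-3) + Z*Z) = -3 + (0 + Z²) = -3 + Z²)
p(D, F) = 6 + D + F (p(D, F) = (D + F) - 2*(-3) = (D + F) + 6 = 6 + D + F)
79 + p(-7, -9)*x(9) = 79 + (6 - 7 - 9)*(-3 + 9²) = 79 - 10*(-3 + 81) = 79 - 10*78 = 79 - 780 = -701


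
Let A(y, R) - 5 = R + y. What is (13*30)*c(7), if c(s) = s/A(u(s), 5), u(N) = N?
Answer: 2730/17 ≈ 160.59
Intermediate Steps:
A(y, R) = 5 + R + y (A(y, R) = 5 + (R + y) = 5 + R + y)
c(s) = s/(10 + s) (c(s) = s/(5 + 5 + s) = s/(10 + s))
(13*30)*c(7) = (13*30)*(7/(10 + 7)) = 390*(7/17) = 2730/17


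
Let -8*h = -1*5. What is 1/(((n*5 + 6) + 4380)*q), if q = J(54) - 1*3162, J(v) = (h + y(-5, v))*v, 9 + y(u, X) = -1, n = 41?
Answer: -4/67363743 ≈ -5.9379e-8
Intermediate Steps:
y(u, X) = -10 (y(u, X) = -9 - 1 = -10)
h = 5/8 (h = -(-1)*5/8 = -⅛*(-5) = 5/8 ≈ 0.62500)
J(v) = -75*v/8 (J(v) = (5/8 - 10)*v = -75*v/8)
q = -14673/4 (q = -75/8*54 - 1*3162 = -2025/4 - 3162 = -14673/4 ≈ -3668.3)
1/(((n*5 + 6) + 4380)*q) = 1/(((41*5 + 6) + 4380)*(-14673/4)) = -4/14673/((205 + 6) + 4380) = -4/14673/(211 + 4380) = -4/14673/4591 = (1/4591)*(-4/14673) = -4/67363743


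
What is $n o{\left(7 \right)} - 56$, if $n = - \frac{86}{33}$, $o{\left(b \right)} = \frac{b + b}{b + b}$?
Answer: $- \frac{1934}{33} \approx -58.606$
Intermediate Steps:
$o{\left(b \right)} = 1$ ($o{\left(b \right)} = \frac{2 b}{2 b} = 2 b \frac{1}{2 b} = 1$)
$n = - \frac{86}{33}$ ($n = \left(-86\right) \frac{1}{33} = - \frac{86}{33} \approx -2.6061$)
$n o{\left(7 \right)} - 56 = \left(- \frac{86}{33}\right) 1 - 56 = - \frac{86}{33} - 56 = - \frac{1934}{33}$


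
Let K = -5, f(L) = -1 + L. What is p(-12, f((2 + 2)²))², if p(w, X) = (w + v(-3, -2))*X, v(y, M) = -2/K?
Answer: 30276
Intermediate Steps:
v(y, M) = ⅖ (v(y, M) = -2/(-5) = -2*(-⅕) = ⅖)
p(w, X) = X*(⅖ + w) (p(w, X) = (w + ⅖)*X = (⅖ + w)*X = X*(⅖ + w))
p(-12, f((2 + 2)²))² = ((-1 + (2 + 2)²)*(2 + 5*(-12))/5)² = ((-1 + 4²)*(2 - 60)/5)² = ((⅕)*(-1 + 16)*(-58))² = ((⅕)*15*(-58))² = (-174)² = 30276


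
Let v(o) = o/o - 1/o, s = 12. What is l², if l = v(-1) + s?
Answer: 196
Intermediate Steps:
v(o) = 1 - 1/o
l = 14 (l = (-1 - 1)/(-1) + 12 = -1*(-2) + 12 = 2 + 12 = 14)
l² = 14² = 196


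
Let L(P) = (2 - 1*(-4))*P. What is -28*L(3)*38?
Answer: -19152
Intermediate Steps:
L(P) = 6*P (L(P) = (2 + 4)*P = 6*P)
-28*L(3)*38 = -168*3*38 = -28*18*38 = -504*38 = -19152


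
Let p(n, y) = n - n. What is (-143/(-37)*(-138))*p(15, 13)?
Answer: 0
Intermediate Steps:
p(n, y) = 0
(-143/(-37)*(-138))*p(15, 13) = (-143/(-37)*(-138))*0 = (-143*(-1/37)*(-138))*0 = ((143/37)*(-138))*0 = -19734/37*0 = 0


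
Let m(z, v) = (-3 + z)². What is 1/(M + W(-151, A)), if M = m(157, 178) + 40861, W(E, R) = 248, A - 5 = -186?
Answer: 1/64825 ≈ 1.5426e-5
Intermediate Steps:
A = -181 (A = 5 - 186 = -181)
M = 64577 (M = (-3 + 157)² + 40861 = 154² + 40861 = 23716 + 40861 = 64577)
1/(M + W(-151, A)) = 1/(64577 + 248) = 1/64825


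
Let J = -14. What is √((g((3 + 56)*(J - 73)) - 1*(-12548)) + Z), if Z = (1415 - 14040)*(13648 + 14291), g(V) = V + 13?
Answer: 3*I*√39191383 ≈ 18781.0*I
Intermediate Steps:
g(V) = 13 + V
Z = -352729875 (Z = -12625*27939 = -352729875)
√((g((3 + 56)*(J - 73)) - 1*(-12548)) + Z) = √(((13 + (3 + 56)*(-14 - 73)) - 1*(-12548)) - 352729875) = √(((13 + 59*(-87)) + 12548) - 352729875) = √(((13 - 5133) + 12548) - 352729875) = √((-5120 + 12548) - 352729875) = √(7428 - 352729875) = √(-352722447) = 3*I*√39191383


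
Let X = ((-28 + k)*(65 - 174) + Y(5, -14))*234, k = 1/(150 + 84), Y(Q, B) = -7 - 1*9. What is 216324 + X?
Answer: 926639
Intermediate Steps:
Y(Q, B) = -16 (Y(Q, B) = -7 - 9 = -16)
k = 1/234 ≈ 0.0042735
X = 710315 (X = ((-28 + 1/234)*(65 - 174) - 16)*234 = (-6551/234*(-109) - 16)*234 = (714059/234 - 16)*234 = (710315/234)*234 = 710315)
216324 + X = 216324 + 710315 = 926639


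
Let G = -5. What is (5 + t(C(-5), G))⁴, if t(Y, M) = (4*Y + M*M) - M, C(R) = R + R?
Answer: 625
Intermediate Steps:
C(R) = 2*R
t(Y, M) = M² - M + 4*Y (t(Y, M) = (4*Y + M²) - M = (M² + 4*Y) - M = M² - M + 4*Y)
(5 + t(C(-5), G))⁴ = (5 + ((-5)² - 1*(-5) + 4*(2*(-5))))⁴ = (5 + (25 + 5 + 4*(-10)))⁴ = (5 + (25 + 5 - 40))⁴ = (5 - 10)⁴ = (-5)⁴ = 625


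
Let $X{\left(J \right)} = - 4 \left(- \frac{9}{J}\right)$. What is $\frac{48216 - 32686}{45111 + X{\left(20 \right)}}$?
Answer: $\frac{38825}{112782} \approx 0.34425$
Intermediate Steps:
$X{\left(J \right)} = \frac{36}{J}$
$\frac{48216 - 32686}{45111 + X{\left(20 \right)}} = \frac{48216 - 32686}{45111 + \frac{36}{20}} = \frac{15530}{45111 + 36 \cdot \frac{1}{20}} = \frac{15530}{45111 + \frac{9}{5}} = \frac{15530}{\frac{225564}{5}} = 15530 \cdot \frac{5}{225564} = \frac{38825}{112782}$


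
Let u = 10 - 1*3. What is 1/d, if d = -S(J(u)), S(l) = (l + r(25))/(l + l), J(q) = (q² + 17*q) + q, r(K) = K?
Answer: -7/4 ≈ -1.7500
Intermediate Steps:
u = 7 (u = 10 - 3 = 7)
J(q) = q² + 18*q
S(l) = (25 + l)/(2*l) (S(l) = (l + 25)/(l + l) = (25 + l)/((2*l)) = (25 + l)*(1/(2*l)) = (25 + l)/(2*l))
d = -4/7 (d = -(25 + 7*(18 + 7))/(2*(7*(18 + 7))) = -(25 + 7*25)/(2*(7*25)) = -(25 + 175)/(2*175) = -200/(2*175) = -1*4/7 = -4/7 ≈ -0.57143)
1/d = 1/(-4/7) = -7/4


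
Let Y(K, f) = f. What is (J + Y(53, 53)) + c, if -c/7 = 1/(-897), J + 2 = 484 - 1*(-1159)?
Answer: 1519525/897 ≈ 1694.0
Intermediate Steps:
J = 1641 (J = -2 + (484 - 1*(-1159)) = -2 + (484 + 1159) = -2 + 1643 = 1641)
c = 7/897 (c = -7/(-897) = -7*(-1/897) = 7/897 ≈ 0.0078038)
(J + Y(53, 53)) + c = (1641 + 53) + 7/897 = 1694 + 7/897 = 1519525/897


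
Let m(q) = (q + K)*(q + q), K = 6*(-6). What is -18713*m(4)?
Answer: 4790528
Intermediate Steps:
K = -36
m(q) = 2*q*(-36 + q) (m(q) = (q - 36)*(q + q) = (-36 + q)*(2*q) = 2*q*(-36 + q))
-18713*m(4) = -37426*4*(-36 + 4) = -37426*4*(-32) = -18713*(-256) = 4790528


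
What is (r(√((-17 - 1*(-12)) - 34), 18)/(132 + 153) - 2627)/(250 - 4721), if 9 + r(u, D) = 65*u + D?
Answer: 249562/424745 - 13*I*√39/254847 ≈ 0.58756 - 0.00031856*I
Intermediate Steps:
r(u, D) = -9 + D + 65*u (r(u, D) = -9 + (65*u + D) = -9 + (D + 65*u) = -9 + D + 65*u)
(r(√((-17 - 1*(-12)) - 34), 18)/(132 + 153) - 2627)/(250 - 4721) = ((-9 + 18 + 65*√((-17 - 1*(-12)) - 34))/(132 + 153) - 2627)/(250 - 4721) = ((-9 + 18 + 65*√((-17 + 12) - 34))/285 - 2627)/(-4471) = ((-9 + 18 + 65*√(-5 - 34))*(1/285) - 2627)*(-1/4471) = ((-9 + 18 + 65*√(-39))*(1/285) - 2627)*(-1/4471) = ((-9 + 18 + 65*(I*√39))*(1/285) - 2627)*(-1/4471) = ((-9 + 18 + 65*I*√39)*(1/285) - 2627)*(-1/4471) = ((9 + 65*I*√39)*(1/285) - 2627)*(-1/4471) = ((3/95 + 13*I*√39/57) - 2627)*(-1/4471) = (-249562/95 + 13*I*√39/57)*(-1/4471) = 249562/424745 - 13*I*√39/254847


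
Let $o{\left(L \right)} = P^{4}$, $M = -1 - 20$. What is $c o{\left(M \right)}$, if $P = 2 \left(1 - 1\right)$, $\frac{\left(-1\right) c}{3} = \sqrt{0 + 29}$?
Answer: $0$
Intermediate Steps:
$M = -21$ ($M = -1 - 20 = -21$)
$c = - 3 \sqrt{29}$ ($c = - 3 \sqrt{0 + 29} = - 3 \sqrt{29} \approx -16.155$)
$P = 0$ ($P = 2 \cdot 0 = 0$)
$o{\left(L \right)} = 0$ ($o{\left(L \right)} = 0^{4} = 0$)
$c o{\left(M \right)} = - 3 \sqrt{29} \cdot 0 = 0$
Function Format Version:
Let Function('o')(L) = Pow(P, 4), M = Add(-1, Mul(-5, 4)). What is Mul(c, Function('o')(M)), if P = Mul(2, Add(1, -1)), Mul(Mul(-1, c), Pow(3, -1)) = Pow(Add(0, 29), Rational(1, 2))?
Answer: 0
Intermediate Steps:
M = -21 (M = Add(-1, -20) = -21)
c = Mul(-3, Pow(29, Rational(1, 2))) (c = Mul(-3, Pow(Add(0, 29), Rational(1, 2))) = Mul(-3, Pow(29, Rational(1, 2))) ≈ -16.155)
P = 0 (P = Mul(2, 0) = 0)
Function('o')(L) = 0 (Function('o')(L) = Pow(0, 4) = 0)
Mul(c, Function('o')(M)) = Mul(Mul(-3, Pow(29, Rational(1, 2))), 0) = 0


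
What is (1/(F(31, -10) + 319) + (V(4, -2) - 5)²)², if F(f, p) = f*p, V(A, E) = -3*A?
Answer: 6770404/81 ≈ 83585.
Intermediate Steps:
(1/(F(31, -10) + 319) + (V(4, -2) - 5)²)² = (1/(31*(-10) + 319) + (-3*4 - 5)²)² = (1/(-310 + 319) + (-12 - 5)²)² = (1/9 + (-17)²)² = (⅑ + 289)² = (2602/9)² = 6770404/81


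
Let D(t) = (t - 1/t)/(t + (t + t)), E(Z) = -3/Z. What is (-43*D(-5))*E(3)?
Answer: 344/25 ≈ 13.760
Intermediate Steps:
D(t) = (t - 1/t)/(3*t) (D(t) = (t - 1/t)/(t + 2*t) = (t - 1/t)/((3*t)) = (t - 1/t)*(1/(3*t)) = (t - 1/t)/(3*t))
(-43*D(-5))*E(3) = (-43*(-1 + (-5)**2)/(3*(-5)**2))*(-3/3) = (-43*(-1 + 25)/(3*25))*(-3*1/3) = -43*24/(3*25)*(-1) = -43*8/25*(-1) = -344/25*(-1) = 344/25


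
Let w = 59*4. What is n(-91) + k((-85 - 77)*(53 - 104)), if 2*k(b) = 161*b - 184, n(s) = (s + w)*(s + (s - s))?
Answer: 651804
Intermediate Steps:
w = 236
n(s) = s*(236 + s) (n(s) = (s + 236)*(s + (s - s)) = (236 + s)*(s + 0) = (236 + s)*s = s*(236 + s))
k(b) = -92 + 161*b/2 (k(b) = (161*b - 184)/2 = (-184 + 161*b)/2 = -92 + 161*b/2)
n(-91) + k((-85 - 77)*(53 - 104)) = -91*(236 - 91) + (-92 + 161*((-85 - 77)*(53 - 104))/2) = -91*145 + (-92 + 161*(-162*(-51))/2) = -13195 + (-92 + (161/2)*8262) = -13195 + (-92 + 665091) = -13195 + 664999 = 651804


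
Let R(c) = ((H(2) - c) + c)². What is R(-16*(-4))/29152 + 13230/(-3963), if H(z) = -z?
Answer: -32138759/9627448 ≈ -3.3382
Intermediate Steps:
R(c) = 4 (R(c) = ((-1*2 - c) + c)² = ((-2 - c) + c)² = (-2)² = 4)
R(-16*(-4))/29152 + 13230/(-3963) = 4/29152 + 13230/(-3963) = 4*(1/29152) + 13230*(-1/3963) = 1/7288 - 4410/1321 = -32138759/9627448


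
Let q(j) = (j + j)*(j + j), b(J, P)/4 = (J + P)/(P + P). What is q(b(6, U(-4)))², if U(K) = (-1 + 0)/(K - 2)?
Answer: 479785216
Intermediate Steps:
U(K) = -1/(-2 + K)
b(J, P) = 2*(J + P)/P (b(J, P) = 4*((J + P)/(P + P)) = 4*((J + P)/((2*P))) = 4*((J + P)*(1/(2*P))) = 4*((J + P)/(2*P)) = 2*(J + P)/P)
q(j) = 4*j² (q(j) = (2*j)*(2*j) = 4*j²)
q(b(6, U(-4)))² = (4*(2 + 2*6/(-1/(-2 - 4)))²)² = (4*(2 + 2*6/(-1/(-6)))²)² = (4*(2 + 2*6/(-1*(-⅙)))²)² = (4*(2 + 2*6/(⅙))²)² = (4*(2 + 2*6*6)²)² = (4*(2 + 72)²)² = (4*74²)² = (4*5476)² = 21904² = 479785216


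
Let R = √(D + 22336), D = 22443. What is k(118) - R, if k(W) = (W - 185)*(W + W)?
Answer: -15812 - √44779 ≈ -16024.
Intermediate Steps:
k(W) = 2*W*(-185 + W) (k(W) = (-185 + W)*(2*W) = 2*W*(-185 + W))
R = √44779 (R = √(22443 + 22336) = √44779 ≈ 211.61)
k(118) - R = 2*118*(-185 + 118) - √44779 = 2*118*(-67) - √44779 = -15812 - √44779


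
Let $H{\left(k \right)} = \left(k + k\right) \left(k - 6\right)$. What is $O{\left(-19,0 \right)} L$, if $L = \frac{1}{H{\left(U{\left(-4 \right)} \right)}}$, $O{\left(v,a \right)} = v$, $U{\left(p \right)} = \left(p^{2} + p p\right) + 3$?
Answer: $- \frac{19}{2030} \approx -0.0093596$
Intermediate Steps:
$U{\left(p \right)} = 3 + 2 p^{2}$ ($U{\left(p \right)} = \left(p^{2} + p^{2}\right) + 3 = 2 p^{2} + 3 = 3 + 2 p^{2}$)
$H{\left(k \right)} = 2 k \left(-6 + k\right)$
$L = \frac{1}{2030}$ ($L = \frac{1}{2 \left(3 + 2 \left(-4\right)^{2}\right) \left(-6 + \left(3 + 2 \left(-4\right)^{2}\right)\right)} = \frac{1}{2 \left(3 + 2 \cdot 16\right) \left(-6 + \left(3 + 2 \cdot 16\right)\right)} = \frac{1}{2 \left(3 + 32\right) \left(-6 + \left(3 + 32\right)\right)} = \frac{1}{2 \cdot 35 \left(-6 + 35\right)} = \frac{1}{2 \cdot 35 \cdot 29} = \frac{1}{2030} \approx 0.00049261$)
$O{\left(-19,0 \right)} L = \left(-19\right) \frac{1}{2030} = - \frac{19}{2030}$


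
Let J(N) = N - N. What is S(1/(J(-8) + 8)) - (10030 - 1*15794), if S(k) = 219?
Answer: 5983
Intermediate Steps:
J(N) = 0
S(1/(J(-8) + 8)) - (10030 - 1*15794) = 219 - (10030 - 1*15794) = 219 - (10030 - 15794) = 219 - 1*(-5764) = 219 + 5764 = 5983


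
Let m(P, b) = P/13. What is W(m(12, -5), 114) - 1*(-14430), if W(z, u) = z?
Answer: 187602/13 ≈ 14431.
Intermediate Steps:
m(P, b) = P/13 (m(P, b) = P*(1/13) = P/13)
W(m(12, -5), 114) - 1*(-14430) = (1/13)*12 - 1*(-14430) = 12/13 + 14430 = 187602/13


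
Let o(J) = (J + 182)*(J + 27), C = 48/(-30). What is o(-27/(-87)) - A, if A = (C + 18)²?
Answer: 99027716/21025 ≈ 4710.0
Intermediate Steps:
C = -8/5 (C = 48*(-1/30) = -8/5 ≈ -1.6000)
o(J) = (27 + J)*(182 + J) (o(J) = (182 + J)*(27 + J) = (27 + J)*(182 + J))
A = 6724/25 (A = (-8/5 + 18)² = (82/5)² = 6724/25 ≈ 268.96)
o(-27/(-87)) - A = (4914 + (-27/(-87))² + 209*(-27/(-87))) - 1*6724/25 = (4914 + (-27*(-1/87))² + 209*(-27*(-1/87))) - 6724/25 = (4914 + (9/29)² + 209*(9/29)) - 6724/25 = (4914 + 81/841 + 1881/29) - 6724/25 = 4187304/841 - 6724/25 = 99027716/21025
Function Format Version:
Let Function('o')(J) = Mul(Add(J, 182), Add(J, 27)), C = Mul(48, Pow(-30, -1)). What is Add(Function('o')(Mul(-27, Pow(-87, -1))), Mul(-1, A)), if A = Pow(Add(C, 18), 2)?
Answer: Rational(99027716, 21025) ≈ 4710.0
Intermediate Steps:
C = Rational(-8, 5) (C = Mul(48, Rational(-1, 30)) = Rational(-8, 5) ≈ -1.6000)
Function('o')(J) = Mul(Add(27, J), Add(182, J)) (Function('o')(J) = Mul(Add(182, J), Add(27, J)) = Mul(Add(27, J), Add(182, J)))
A = Rational(6724, 25) (A = Pow(Add(Rational(-8, 5), 18), 2) = Pow(Rational(82, 5), 2) = Rational(6724, 25) ≈ 268.96)
Add(Function('o')(Mul(-27, Pow(-87, -1))), Mul(-1, A)) = Add(Add(4914, Pow(Mul(-27, Pow(-87, -1)), 2), Mul(209, Mul(-27, Pow(-87, -1)))), Mul(-1, Rational(6724, 25))) = Add(Add(4914, Pow(Mul(-27, Rational(-1, 87)), 2), Mul(209, Mul(-27, Rational(-1, 87)))), Rational(-6724, 25)) = Add(Add(4914, Pow(Rational(9, 29), 2), Mul(209, Rational(9, 29))), Rational(-6724, 25)) = Add(Add(4914, Rational(81, 841), Rational(1881, 29)), Rational(-6724, 25)) = Add(Rational(4187304, 841), Rational(-6724, 25)) = Rational(99027716, 21025)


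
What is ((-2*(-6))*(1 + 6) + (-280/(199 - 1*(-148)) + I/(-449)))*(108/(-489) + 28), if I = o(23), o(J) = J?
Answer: 58654584528/25395889 ≈ 2309.6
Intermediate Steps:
I = 23
((-2*(-6))*(1 + 6) + (-280/(199 - 1*(-148)) + I/(-449)))*(108/(-489) + 28) = ((-2*(-6))*(1 + 6) + (-280/(199 - 1*(-148)) + 23/(-449)))*(108/(-489) + 28) = (12*7 + (-280/(199 + 148) + 23*(-1/449)))*(108*(-1/489) + 28) = (84 + (-280/347 - 23/449))*(-36/163 + 28) = (84 + (-280*1/347 - 23/449))*(4528/163) = (84 + (-280/347 - 23/449))*(4528/163) = (84 - 133701/155803)*(4528/163) = (12953751/155803)*(4528/163) = 58654584528/25395889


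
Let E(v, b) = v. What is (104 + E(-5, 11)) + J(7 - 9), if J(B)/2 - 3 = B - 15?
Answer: 71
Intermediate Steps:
J(B) = -24 + 2*B (J(B) = 6 + 2*(B - 15) = 6 + 2*(-15 + B) = 6 + (-30 + 2*B) = -24 + 2*B)
(104 + E(-5, 11)) + J(7 - 9) = (104 - 5) + (-24 + 2*(7 - 9)) = 99 + (-24 + 2*(-2)) = 99 + (-24 - 4) = 99 - 28 = 71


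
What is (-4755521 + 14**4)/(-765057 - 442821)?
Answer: 4717105/1207878 ≈ 3.9053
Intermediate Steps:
(-4755521 + 14**4)/(-765057 - 442821) = (-4755521 + 38416)/(-1207878) = -4717105*(-1/1207878) = 4717105/1207878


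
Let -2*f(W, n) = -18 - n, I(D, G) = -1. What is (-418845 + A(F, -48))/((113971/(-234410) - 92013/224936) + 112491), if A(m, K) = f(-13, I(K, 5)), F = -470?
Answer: -1003822541201420/269604255582817 ≈ -3.7233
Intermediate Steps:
f(W, n) = 9 + n/2 (f(W, n) = -(-18 - n)/2 = 9 + n/2)
A(m, K) = 17/2 (A(m, K) = 9 + (½)*(-1) = 9 - ½ = 17/2)
(-418845 + A(F, -48))/((113971/(-234410) - 92013/224936) + 112491) = (-418845 + 17/2)/((113971/(-234410) - 92013/224936) + 112491) = -837673/(2*((113971*(-1/234410) - 92013*1/224936) + 112491)) = -837673/(2*((-10361/21310 - 92013/224936) + 112491)) = -837673/(2*(-2145679463/2396693080 + 112491)) = -837673/(2*269604255582817/2396693080) = -837673/2*2396693080/269604255582817 = -1003822541201420/269604255582817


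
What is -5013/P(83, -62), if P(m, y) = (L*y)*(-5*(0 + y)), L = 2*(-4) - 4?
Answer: -1671/76880 ≈ -0.021735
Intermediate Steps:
L = -12 (L = -8 - 4 = -12)
P(m, y) = 60*y² (P(m, y) = (-12*y)*(-5*(0 + y)) = (-12*y)*(-5*y) = 60*y²)
-5013/P(83, -62) = -5013/(60*(-62)²) = -5013/(60*3844) = -5013/230640 = -5013*1/230640 = -1671/76880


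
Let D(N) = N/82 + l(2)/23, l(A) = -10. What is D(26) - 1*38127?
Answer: -35953872/943 ≈ -38127.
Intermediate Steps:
D(N) = -10/23 + N/82 (D(N) = N/82 - 10/23 = -10/23 + N/82)
D(26) - 1*38127 = (-10/23 + (1/82)*26) - 1*38127 = (-10/23 + 13/41) - 38127 = -111/943 - 38127 = -35953872/943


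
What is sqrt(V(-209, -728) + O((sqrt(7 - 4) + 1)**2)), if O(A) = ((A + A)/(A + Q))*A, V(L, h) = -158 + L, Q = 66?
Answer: I*sqrt(12817 + 351*sqrt(3))/sqrt(35 + sqrt(3)) ≈ 19.118*I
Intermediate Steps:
O(A) = 2*A**2/(66 + A) (O(A) = ((A + A)/(A + 66))*A = ((2*A)/(66 + A))*A = (2*A/(66 + A))*A = 2*A**2/(66 + A))
sqrt(V(-209, -728) + O((sqrt(7 - 4) + 1)**2)) = sqrt((-158 - 209) + 2*((sqrt(7 - 4) + 1)**2)**2/(66 + (sqrt(7 - 4) + 1)**2)) = sqrt(-367 + 2*((sqrt(3) + 1)**2)**2/(66 + (sqrt(3) + 1)**2)) = sqrt(-367 + 2*((1 + sqrt(3))**2)**2/(66 + (1 + sqrt(3))**2)) = sqrt(-367 + 2*(1 + sqrt(3))**4/(66 + (1 + sqrt(3))**2))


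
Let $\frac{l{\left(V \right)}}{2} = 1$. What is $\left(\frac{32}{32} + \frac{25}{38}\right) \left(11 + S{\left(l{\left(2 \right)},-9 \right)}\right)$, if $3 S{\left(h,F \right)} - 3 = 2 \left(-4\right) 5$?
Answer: $- \frac{42}{19} \approx -2.2105$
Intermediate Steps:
$l{\left(V \right)} = 2$ ($l{\left(V \right)} = 2 \cdot 1 = 2$)
$S{\left(h,F \right)} = - \frac{37}{3}$ ($S{\left(h,F \right)} = 1 + \frac{2 \left(-4\right) 5}{3} = 1 + \frac{\left(-8\right) 5}{3} = 1 + \frac{1}{3} \left(-40\right) = 1 - \frac{40}{3} = - \frac{37}{3}$)
$\left(\frac{32}{32} + \frac{25}{38}\right) \left(11 + S{\left(l{\left(2 \right)},-9 \right)}\right) = \left(\frac{32}{32} + \frac{25}{38}\right) \left(11 - \frac{37}{3}\right) = \left(32 \cdot \frac{1}{32} + 25 \cdot \frac{1}{38}\right) \left(- \frac{4}{3}\right) = \left(1 + \frac{25}{38}\right) \left(- \frac{4}{3}\right) = \frac{63}{38} \left(- \frac{4}{3}\right) = - \frac{42}{19}$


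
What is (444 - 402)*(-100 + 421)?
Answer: 13482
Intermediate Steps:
(444 - 402)*(-100 + 421) = 42*321 = 13482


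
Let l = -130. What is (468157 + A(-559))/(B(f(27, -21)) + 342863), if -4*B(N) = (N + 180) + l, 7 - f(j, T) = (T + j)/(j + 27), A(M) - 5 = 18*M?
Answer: 4122900/3085639 ≈ 1.3362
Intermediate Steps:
A(M) = 5 + 18*M
f(j, T) = 7 - (T + j)/(27 + j) (f(j, T) = 7 - (T + j)/(j + 27) = 7 - (T + j)/(27 + j))
B(N) = -25/2 - N/4 (B(N) = -((N + 180) - 130)/4 = -((180 + N) - 130)/4 = -(50 + N)/4 = -25/2 - N/4)
(468157 + A(-559))/(B(f(27, -21)) + 342863) = (468157 + (5 + 18*(-559)))/((-25/2 - (189 - 1*(-21) + 6*27)/(4*(27 + 27))) + 342863) = (468157 + (5 - 10062))/((-25/2 - (189 + 21 + 162)/(4*54)) + 342863) = (468157 - 10057)/((-25/2 - 372/216) + 342863) = 458100/((-25/2 - ¼*62/9) + 342863) = 458100/((-25/2 - 31/18) + 342863) = 458100/(-128/9 + 342863) = 458100/(3085639/9) = 458100*(9/3085639) = 4122900/3085639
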